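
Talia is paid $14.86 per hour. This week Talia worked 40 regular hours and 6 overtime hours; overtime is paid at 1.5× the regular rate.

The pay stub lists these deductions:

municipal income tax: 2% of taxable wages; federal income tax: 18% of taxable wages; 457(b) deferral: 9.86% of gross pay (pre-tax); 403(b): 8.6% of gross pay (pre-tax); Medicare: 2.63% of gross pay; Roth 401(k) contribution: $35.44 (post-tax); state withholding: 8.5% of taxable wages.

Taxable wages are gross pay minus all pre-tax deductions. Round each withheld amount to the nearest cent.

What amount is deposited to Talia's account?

$369.93

Regular pay: 40 × $14.86 = $594.40
Overtime pay: 6 × $14.86 × 1.5 = $133.74
Gross pay = $594.40 + $133.74 = $728.14
403(b): $728.14 × 0.086 = $62.62
457(b) deferral: $728.14 × 0.0986 = $71.79
Pre-tax total = $62.62 + $71.79 = $134.41
Taxable wages = $728.14 − $134.41 = $593.73
State withholding: $593.73 × 0.085 = $50.47
Municipal income tax: $593.73 × 0.02 = $11.87
Federal income tax: $593.73 × 0.18 = $106.87
Medicare: $728.14 × 0.0263 = $19.15
Roth 401(k) contribution: $35.44
Total deductions = $62.62 + $71.79 + $50.47 + $11.87 + $106.87 + $19.15 + $35.44 = $358.21
Net pay = $728.14 − $358.21 = $369.93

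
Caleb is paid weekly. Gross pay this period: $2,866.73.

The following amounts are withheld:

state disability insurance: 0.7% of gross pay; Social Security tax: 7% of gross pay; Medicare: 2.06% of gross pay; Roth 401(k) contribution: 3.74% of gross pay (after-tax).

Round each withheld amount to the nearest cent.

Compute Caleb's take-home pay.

$2,479.72

Social Security tax: $2,866.73 × 0.07 = $200.67
Medicare: $2,866.73 × 0.0206 = $59.05
State disability insurance: $2,866.73 × 0.007 = $20.07
Roth 401(k) contribution: $2,866.73 × 0.0374 = $107.22
Total deductions = $200.67 + $59.05 + $20.07 + $107.22 = $387.01
Net pay = $2,866.73 − $387.01 = $2,479.72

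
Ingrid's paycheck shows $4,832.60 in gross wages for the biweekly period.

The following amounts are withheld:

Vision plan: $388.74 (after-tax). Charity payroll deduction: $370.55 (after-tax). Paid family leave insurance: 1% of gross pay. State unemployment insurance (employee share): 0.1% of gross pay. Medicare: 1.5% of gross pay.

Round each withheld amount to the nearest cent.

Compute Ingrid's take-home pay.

Medicare: $4,832.60 × 0.015 = $72.49
State unemployment insurance (employee share): $4,832.60 × 0.001 = $4.83
Paid family leave insurance: $4,832.60 × 0.01 = $48.33
Charity payroll deduction: $370.55
Vision plan: $388.74
Total deductions = $72.49 + $4.83 + $48.33 + $370.55 + $388.74 = $884.94
Net pay = $4,832.60 − $884.94 = $3,947.66

$3,947.66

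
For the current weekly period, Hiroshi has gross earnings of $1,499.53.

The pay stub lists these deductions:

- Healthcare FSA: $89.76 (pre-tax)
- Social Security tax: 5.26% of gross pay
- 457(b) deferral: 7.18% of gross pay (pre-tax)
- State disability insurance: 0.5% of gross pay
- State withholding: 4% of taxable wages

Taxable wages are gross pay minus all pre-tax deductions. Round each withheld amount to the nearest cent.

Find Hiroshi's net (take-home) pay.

$1,163.64

457(b) deferral: $1,499.53 × 0.0718 = $107.67
Healthcare FSA: $89.76
Pre-tax total = $107.67 + $89.76 = $197.43
Taxable wages = $1,499.53 − $197.43 = $1,302.10
State withholding: $1,302.10 × 0.04 = $52.08
State disability insurance: $1,499.53 × 0.005 = $7.50
Social Security tax: $1,499.53 × 0.0526 = $78.88
Total deductions = $107.67 + $89.76 + $52.08 + $7.50 + $78.88 = $335.89
Net pay = $1,499.53 − $335.89 = $1,163.64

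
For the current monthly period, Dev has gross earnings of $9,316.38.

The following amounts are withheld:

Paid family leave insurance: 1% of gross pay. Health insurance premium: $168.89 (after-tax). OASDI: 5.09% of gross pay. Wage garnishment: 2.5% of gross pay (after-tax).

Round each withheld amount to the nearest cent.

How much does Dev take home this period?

Paid family leave insurance: $9,316.38 × 0.01 = $93.16
OASDI: $9,316.38 × 0.0509 = $474.20
Health insurance premium: $168.89
Wage garnishment: $9,316.38 × 0.025 = $232.91
Total deductions = $93.16 + $474.20 + $168.89 + $232.91 = $969.16
Net pay = $9,316.38 − $969.16 = $8,347.22

$8,347.22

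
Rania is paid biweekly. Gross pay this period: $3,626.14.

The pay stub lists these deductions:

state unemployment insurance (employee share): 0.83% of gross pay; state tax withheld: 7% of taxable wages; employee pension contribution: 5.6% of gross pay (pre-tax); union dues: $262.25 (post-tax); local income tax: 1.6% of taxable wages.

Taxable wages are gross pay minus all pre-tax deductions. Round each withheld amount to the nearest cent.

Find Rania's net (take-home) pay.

Employee pension contribution: $3,626.14 × 0.056 = $203.06
Taxable wages = $3,626.14 − $203.06 = $3,423.08
Local income tax: $3,423.08 × 0.016 = $54.77
State tax withheld: $3,423.08 × 0.07 = $239.62
State unemployment insurance (employee share): $3,626.14 × 0.0083 = $30.10
Union dues: $262.25
Total deductions = $203.06 + $54.77 + $239.62 + $30.10 + $262.25 = $789.80
Net pay = $3,626.14 − $789.80 = $2,836.34

$2,836.34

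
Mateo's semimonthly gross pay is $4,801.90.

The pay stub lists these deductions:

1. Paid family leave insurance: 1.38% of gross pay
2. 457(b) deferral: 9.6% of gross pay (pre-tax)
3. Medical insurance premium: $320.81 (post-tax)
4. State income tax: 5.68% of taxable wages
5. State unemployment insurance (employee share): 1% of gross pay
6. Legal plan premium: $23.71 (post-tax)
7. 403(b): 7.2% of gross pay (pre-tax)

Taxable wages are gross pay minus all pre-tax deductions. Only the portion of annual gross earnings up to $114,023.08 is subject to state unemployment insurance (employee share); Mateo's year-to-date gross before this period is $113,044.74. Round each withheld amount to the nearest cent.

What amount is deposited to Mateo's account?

$3,347.68

403(b): $4,801.90 × 0.072 = $345.74
457(b) deferral: $4,801.90 × 0.096 = $460.98
Pre-tax total = $345.74 + $460.98 = $806.72
Taxable wages = $4,801.90 − $806.72 = $3,995.18
State income tax: $3,995.18 × 0.0568 = $226.93
State unemployment insurance (employee share): only $114,023.08 − $113,044.74 = $978.34 of this check is subject → $978.34 × 0.01 = $9.78
Paid family leave insurance: $4,801.90 × 0.0138 = $66.27
Legal plan premium: $23.71
Medical insurance premium: $320.81
Total deductions = $345.74 + $460.98 + $226.93 + $9.78 + $66.27 + $23.71 + $320.81 = $1,454.22
Net pay = $4,801.90 − $1,454.22 = $3,347.68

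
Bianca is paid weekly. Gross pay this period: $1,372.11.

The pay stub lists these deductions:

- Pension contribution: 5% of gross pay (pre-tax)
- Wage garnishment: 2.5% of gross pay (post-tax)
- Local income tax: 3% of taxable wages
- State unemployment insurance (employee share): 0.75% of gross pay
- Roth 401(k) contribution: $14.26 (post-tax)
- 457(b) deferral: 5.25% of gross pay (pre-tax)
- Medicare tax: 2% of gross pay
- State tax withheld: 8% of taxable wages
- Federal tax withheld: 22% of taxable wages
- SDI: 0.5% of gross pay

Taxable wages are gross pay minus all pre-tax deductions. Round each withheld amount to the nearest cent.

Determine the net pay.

Pension contribution: $1,372.11 × 0.05 = $68.61
457(b) deferral: $1,372.11 × 0.0525 = $72.04
Pre-tax total = $68.61 + $72.04 = $140.65
Taxable wages = $1,372.11 − $140.65 = $1,231.46
Federal tax withheld: $1,231.46 × 0.22 = $270.92
Local income tax: $1,231.46 × 0.03 = $36.94
State tax withheld: $1,231.46 × 0.08 = $98.52
SDI: $1,372.11 × 0.005 = $6.86
Medicare tax: $1,372.11 × 0.02 = $27.44
State unemployment insurance (employee share): $1,372.11 × 0.0075 = $10.29
Roth 401(k) contribution: $14.26
Wage garnishment: $1,372.11 × 0.025 = $34.30
Total deductions = $68.61 + $72.04 + $270.92 + $36.94 + $98.52 + $6.86 + $27.44 + $10.29 + $14.26 + $34.30 = $640.18
Net pay = $1,372.11 − $640.18 = $731.93

$731.93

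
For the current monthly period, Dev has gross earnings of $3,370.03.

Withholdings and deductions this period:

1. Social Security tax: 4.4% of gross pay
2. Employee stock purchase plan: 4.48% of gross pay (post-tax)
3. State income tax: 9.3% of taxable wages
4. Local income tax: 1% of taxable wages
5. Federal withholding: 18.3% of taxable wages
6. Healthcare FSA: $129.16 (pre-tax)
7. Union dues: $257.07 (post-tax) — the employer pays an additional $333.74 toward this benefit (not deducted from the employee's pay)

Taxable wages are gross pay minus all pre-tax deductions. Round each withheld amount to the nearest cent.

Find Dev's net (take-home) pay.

Healthcare FSA: $129.16
Taxable wages = $3,370.03 − $129.16 = $3,240.87
Federal withholding: $3,240.87 × 0.183 = $593.08
State income tax: $3,240.87 × 0.093 = $301.40
Local income tax: $3,240.87 × 0.01 = $32.41
Social Security tax: $3,370.03 × 0.044 = $148.28
Union dues: $257.07
Employee stock purchase plan: $3,370.03 × 0.0448 = $150.98
(Employer's $333.74 toward union dues is not withheld from the employee.)
Total deductions = $129.16 + $593.08 + $301.40 + $32.41 + $148.28 + $257.07 + $150.98 = $1,612.38
Net pay = $3,370.03 − $1,612.38 = $1,757.65

$1,757.65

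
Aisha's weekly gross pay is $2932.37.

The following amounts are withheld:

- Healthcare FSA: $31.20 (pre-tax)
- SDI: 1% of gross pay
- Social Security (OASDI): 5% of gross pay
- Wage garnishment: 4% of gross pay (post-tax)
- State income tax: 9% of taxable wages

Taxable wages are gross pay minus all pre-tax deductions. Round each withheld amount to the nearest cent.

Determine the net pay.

$2346.83

Healthcare FSA: $31.20
Taxable wages = $2932.37 − $31.20 = $2901.17
State income tax: $2901.17 × 0.09 = $261.11
SDI: $2932.37 × 0.01 = $29.32
Social Security (OASDI): $2932.37 × 0.05 = $146.62
Wage garnishment: $2932.37 × 0.04 = $117.29
Total deductions = $31.20 + $261.11 + $29.32 + $146.62 + $117.29 = $585.54
Net pay = $2932.37 − $585.54 = $2346.83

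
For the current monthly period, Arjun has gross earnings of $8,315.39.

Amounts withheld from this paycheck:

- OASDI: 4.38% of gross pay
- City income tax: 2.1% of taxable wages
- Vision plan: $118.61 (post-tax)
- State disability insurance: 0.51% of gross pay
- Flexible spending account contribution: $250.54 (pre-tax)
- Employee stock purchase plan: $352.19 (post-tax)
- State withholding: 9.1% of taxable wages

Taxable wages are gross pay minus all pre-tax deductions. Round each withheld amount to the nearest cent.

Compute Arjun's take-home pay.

$6,284.17

Flexible spending account contribution: $250.54
Taxable wages = $8,315.39 − $250.54 = $8,064.85
State withholding: $8,064.85 × 0.091 = $733.90
City income tax: $8,064.85 × 0.021 = $169.36
OASDI: $8,315.39 × 0.0438 = $364.21
State disability insurance: $8,315.39 × 0.0051 = $42.41
Vision plan: $118.61
Employee stock purchase plan: $352.19
Total deductions = $250.54 + $733.90 + $169.36 + $364.21 + $42.41 + $118.61 + $352.19 = $2,031.22
Net pay = $8,315.39 − $2,031.22 = $6,284.17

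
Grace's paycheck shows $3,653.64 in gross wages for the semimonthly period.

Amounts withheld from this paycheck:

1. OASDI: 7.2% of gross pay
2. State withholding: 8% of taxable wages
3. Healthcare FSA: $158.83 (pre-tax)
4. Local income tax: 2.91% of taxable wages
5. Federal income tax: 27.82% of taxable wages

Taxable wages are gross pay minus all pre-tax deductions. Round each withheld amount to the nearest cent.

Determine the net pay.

$1,878.21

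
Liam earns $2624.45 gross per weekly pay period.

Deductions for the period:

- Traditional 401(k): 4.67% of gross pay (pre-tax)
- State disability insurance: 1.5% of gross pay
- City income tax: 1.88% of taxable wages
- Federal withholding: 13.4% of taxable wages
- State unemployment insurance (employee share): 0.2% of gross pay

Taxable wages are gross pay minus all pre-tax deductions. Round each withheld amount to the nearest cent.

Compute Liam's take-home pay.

$2074.98

Traditional 401(k): $2624.45 × 0.0467 = $122.56
Taxable wages = $2624.45 − $122.56 = $2501.89
City income tax: $2501.89 × 0.0188 = $47.04
Federal withholding: $2501.89 × 0.134 = $335.25
State unemployment insurance (employee share): $2624.45 × 0.002 = $5.25
State disability insurance: $2624.45 × 0.015 = $39.37
Total deductions = $122.56 + $47.04 + $335.25 + $5.25 + $39.37 = $549.47
Net pay = $2624.45 − $549.47 = $2074.98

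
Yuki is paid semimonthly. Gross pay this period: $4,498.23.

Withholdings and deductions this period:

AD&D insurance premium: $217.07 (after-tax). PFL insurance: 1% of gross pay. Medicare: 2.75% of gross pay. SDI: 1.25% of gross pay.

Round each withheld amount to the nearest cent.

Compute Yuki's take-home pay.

PFL insurance: $4,498.23 × 0.01 = $44.98
SDI: $4,498.23 × 0.0125 = $56.23
Medicare: $4,498.23 × 0.0275 = $123.70
AD&D insurance premium: $217.07
Total deductions = $44.98 + $56.23 + $123.70 + $217.07 = $441.98
Net pay = $4,498.23 − $441.98 = $4,056.25

$4,056.25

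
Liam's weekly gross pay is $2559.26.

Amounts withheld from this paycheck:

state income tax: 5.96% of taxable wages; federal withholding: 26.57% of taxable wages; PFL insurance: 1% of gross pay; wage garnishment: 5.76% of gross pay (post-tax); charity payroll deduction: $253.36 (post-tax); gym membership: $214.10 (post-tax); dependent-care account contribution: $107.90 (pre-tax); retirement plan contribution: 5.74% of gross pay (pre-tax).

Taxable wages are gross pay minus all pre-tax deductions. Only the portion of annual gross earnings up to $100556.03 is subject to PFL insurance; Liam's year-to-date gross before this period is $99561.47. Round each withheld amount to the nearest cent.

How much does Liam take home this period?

$929.99

Dependent-care account contribution: $107.90
Retirement plan contribution: $2559.26 × 0.0574 = $146.90
Pre-tax total = $107.90 + $146.90 = $254.80
Taxable wages = $2559.26 − $254.80 = $2304.46
State income tax: $2304.46 × 0.0596 = $137.35
Federal withholding: $2304.46 × 0.2657 = $612.30
PFL insurance: only $100556.03 − $99561.47 = $994.56 of this check is subject → $994.56 × 0.01 = $9.95
Wage garnishment: $2559.26 × 0.0576 = $147.41
Gym membership: $214.10
Charity payroll deduction: $253.36
Total deductions = $107.90 + $146.90 + $137.35 + $612.30 + $9.95 + $147.41 + $214.10 + $253.36 = $1629.27
Net pay = $2559.26 − $1629.27 = $929.99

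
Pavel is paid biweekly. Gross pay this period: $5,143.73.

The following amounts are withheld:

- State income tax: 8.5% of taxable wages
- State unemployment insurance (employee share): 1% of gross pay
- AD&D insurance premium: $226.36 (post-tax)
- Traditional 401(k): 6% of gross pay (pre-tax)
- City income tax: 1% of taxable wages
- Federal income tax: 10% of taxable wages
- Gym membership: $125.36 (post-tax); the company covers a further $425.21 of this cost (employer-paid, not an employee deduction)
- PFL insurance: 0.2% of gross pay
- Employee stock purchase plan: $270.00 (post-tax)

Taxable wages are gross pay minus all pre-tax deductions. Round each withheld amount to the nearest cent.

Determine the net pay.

$3,208.82

Traditional 401(k): $5,143.73 × 0.06 = $308.62
Taxable wages = $5,143.73 − $308.62 = $4,835.11
City income tax: $4,835.11 × 0.01 = $48.35
State income tax: $4,835.11 × 0.085 = $410.98
Federal income tax: $4,835.11 × 0.1 = $483.51
State unemployment insurance (employee share): $5,143.73 × 0.01 = $51.44
PFL insurance: $5,143.73 × 0.002 = $10.29
Gym membership: $125.36
Employee stock purchase plan: $270.00
AD&D insurance premium: $226.36
(Employer's $425.21 toward gym membership is not withheld from the employee.)
Total deductions = $308.62 + $48.35 + $410.98 + $483.51 + $51.44 + $10.29 + $125.36 + $270.00 + $226.36 = $1,934.91
Net pay = $5,143.73 − $1,934.91 = $3,208.82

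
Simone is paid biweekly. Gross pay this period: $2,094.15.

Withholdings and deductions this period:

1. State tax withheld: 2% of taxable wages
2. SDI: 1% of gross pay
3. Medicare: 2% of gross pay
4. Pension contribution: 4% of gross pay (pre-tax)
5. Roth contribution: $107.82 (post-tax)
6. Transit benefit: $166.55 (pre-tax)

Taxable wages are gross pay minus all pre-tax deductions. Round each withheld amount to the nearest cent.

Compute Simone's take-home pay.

$1,636.31

Transit benefit: $166.55
Pension contribution: $2,094.15 × 0.04 = $83.77
Pre-tax total = $166.55 + $83.77 = $250.32
Taxable wages = $2,094.15 − $250.32 = $1,843.83
State tax withheld: $1,843.83 × 0.02 = $36.88
SDI: $2,094.15 × 0.01 = $20.94
Medicare: $2,094.15 × 0.02 = $41.88
Roth contribution: $107.82
Total deductions = $166.55 + $83.77 + $36.88 + $20.94 + $41.88 + $107.82 = $457.84
Net pay = $2,094.15 − $457.84 = $1,636.31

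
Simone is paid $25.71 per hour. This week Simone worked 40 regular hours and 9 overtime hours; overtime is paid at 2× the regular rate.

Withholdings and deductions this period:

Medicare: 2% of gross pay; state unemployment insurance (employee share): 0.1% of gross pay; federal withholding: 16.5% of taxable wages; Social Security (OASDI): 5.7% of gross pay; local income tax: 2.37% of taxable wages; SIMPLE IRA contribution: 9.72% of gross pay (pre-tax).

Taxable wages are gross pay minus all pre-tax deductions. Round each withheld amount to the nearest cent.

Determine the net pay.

$975.89

Regular pay: 40 × $25.71 = $1,028.40
Overtime pay: 9 × $25.71 × 2 = $462.78
Gross pay = $1,028.40 + $462.78 = $1,491.18
SIMPLE IRA contribution: $1,491.18 × 0.0972 = $144.94
Taxable wages = $1,491.18 − $144.94 = $1,346.24
Local income tax: $1,346.24 × 0.0237 = $31.91
Federal withholding: $1,346.24 × 0.165 = $222.13
Social Security (OASDI): $1,491.18 × 0.057 = $85.00
State unemployment insurance (employee share): $1,491.18 × 0.001 = $1.49
Medicare: $1,491.18 × 0.02 = $29.82
Total deductions = $144.94 + $31.91 + $222.13 + $85.00 + $1.49 + $29.82 = $515.29
Net pay = $1,491.18 − $515.29 = $975.89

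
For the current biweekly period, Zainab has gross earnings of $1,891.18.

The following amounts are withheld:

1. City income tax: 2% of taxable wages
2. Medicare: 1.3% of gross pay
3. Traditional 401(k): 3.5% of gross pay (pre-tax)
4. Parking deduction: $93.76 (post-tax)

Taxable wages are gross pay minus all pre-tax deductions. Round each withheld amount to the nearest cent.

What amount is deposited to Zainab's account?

Traditional 401(k): $1,891.18 × 0.035 = $66.19
Taxable wages = $1,891.18 − $66.19 = $1,824.99
City income tax: $1,824.99 × 0.02 = $36.50
Medicare: $1,891.18 × 0.013 = $24.59
Parking deduction: $93.76
Total deductions = $66.19 + $36.50 + $24.59 + $93.76 = $221.04
Net pay = $1,891.18 − $221.04 = $1,670.14

$1,670.14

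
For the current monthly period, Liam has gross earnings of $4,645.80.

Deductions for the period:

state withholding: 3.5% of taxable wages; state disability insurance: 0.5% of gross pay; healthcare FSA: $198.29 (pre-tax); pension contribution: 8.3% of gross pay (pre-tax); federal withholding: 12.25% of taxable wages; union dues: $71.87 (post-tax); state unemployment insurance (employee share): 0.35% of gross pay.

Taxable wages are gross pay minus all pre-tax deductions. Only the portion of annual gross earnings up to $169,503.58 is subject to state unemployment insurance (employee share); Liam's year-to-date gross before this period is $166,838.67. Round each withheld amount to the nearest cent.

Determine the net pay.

Healthcare FSA: $198.29
Pension contribution: $4,645.80 × 0.083 = $385.60
Pre-tax total = $198.29 + $385.60 = $583.89
Taxable wages = $4,645.80 − $583.89 = $4,061.91
State withholding: $4,061.91 × 0.035 = $142.17
Federal withholding: $4,061.91 × 0.1225 = $497.58
State disability insurance: $4,645.80 × 0.005 = $23.23
State unemployment insurance (employee share): only $169,503.58 − $166,838.67 = $2,664.91 of this check is subject → $2,664.91 × 0.0035 = $9.33
Union dues: $71.87
Total deductions = $198.29 + $385.60 + $142.17 + $497.58 + $23.23 + $9.33 + $71.87 = $1,328.07
Net pay = $4,645.80 − $1,328.07 = $3,317.73

$3,317.73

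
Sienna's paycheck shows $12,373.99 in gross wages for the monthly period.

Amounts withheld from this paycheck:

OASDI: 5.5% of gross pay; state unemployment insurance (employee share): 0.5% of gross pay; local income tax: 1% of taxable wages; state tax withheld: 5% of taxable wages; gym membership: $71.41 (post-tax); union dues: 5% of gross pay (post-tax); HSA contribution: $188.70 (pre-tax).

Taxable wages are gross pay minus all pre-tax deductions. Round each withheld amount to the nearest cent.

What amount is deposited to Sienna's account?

HSA contribution: $188.70
Taxable wages = $12,373.99 − $188.70 = $12,185.29
State tax withheld: $12,185.29 × 0.05 = $609.26
Local income tax: $12,185.29 × 0.01 = $121.85
State unemployment insurance (employee share): $12,373.99 × 0.005 = $61.87
OASDI: $12,373.99 × 0.055 = $680.57
Gym membership: $71.41
Union dues: $12,373.99 × 0.05 = $618.70
Total deductions = $188.70 + $609.26 + $121.85 + $61.87 + $680.57 + $71.41 + $618.70 = $2,352.36
Net pay = $12,373.99 − $2,352.36 = $10,021.63

$10,021.63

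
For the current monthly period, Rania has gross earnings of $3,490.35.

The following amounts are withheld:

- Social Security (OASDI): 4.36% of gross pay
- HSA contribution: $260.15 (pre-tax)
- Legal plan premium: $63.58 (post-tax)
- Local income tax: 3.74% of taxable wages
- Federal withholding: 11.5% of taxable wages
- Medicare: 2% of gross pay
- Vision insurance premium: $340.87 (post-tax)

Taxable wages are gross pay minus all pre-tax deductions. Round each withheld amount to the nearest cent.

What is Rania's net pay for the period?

HSA contribution: $260.15
Taxable wages = $3,490.35 − $260.15 = $3,230.20
Local income tax: $3,230.20 × 0.0374 = $120.81
Federal withholding: $3,230.20 × 0.115 = $371.47
Medicare: $3,490.35 × 0.02 = $69.81
Social Security (OASDI): $3,490.35 × 0.0436 = $152.18
Legal plan premium: $63.58
Vision insurance premium: $340.87
Total deductions = $260.15 + $120.81 + $371.47 + $69.81 + $152.18 + $63.58 + $340.87 = $1,378.87
Net pay = $3,490.35 − $1,378.87 = $2,111.48

$2,111.48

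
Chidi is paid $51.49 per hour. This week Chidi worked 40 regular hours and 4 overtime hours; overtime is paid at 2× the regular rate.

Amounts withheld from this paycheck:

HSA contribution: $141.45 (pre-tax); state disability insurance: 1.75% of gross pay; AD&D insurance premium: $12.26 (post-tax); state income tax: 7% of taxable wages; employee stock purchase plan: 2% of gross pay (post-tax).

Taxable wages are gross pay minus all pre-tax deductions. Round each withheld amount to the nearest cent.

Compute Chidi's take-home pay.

$2062.03

Regular pay: 40 × $51.49 = $2059.60
Overtime pay: 4 × $51.49 × 2 = $411.92
Gross pay = $2059.60 + $411.92 = $2471.52
HSA contribution: $141.45
Taxable wages = $2471.52 − $141.45 = $2330.07
State income tax: $2330.07 × 0.07 = $163.10
State disability insurance: $2471.52 × 0.0175 = $43.25
AD&D insurance premium: $12.26
Employee stock purchase plan: $2471.52 × 0.02 = $49.43
Total deductions = $141.45 + $163.10 + $43.25 + $12.26 + $49.43 = $409.49
Net pay = $2471.52 − $409.49 = $2062.03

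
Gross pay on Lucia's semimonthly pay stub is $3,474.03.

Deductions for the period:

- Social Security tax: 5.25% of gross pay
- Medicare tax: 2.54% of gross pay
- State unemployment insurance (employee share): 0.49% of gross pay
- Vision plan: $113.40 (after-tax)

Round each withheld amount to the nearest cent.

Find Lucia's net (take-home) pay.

$3,072.98

Medicare tax: $3,474.03 × 0.0254 = $88.24
Social Security tax: $3,474.03 × 0.0525 = $182.39
State unemployment insurance (employee share): $3,474.03 × 0.0049 = $17.02
Vision plan: $113.40
Total deductions = $88.24 + $182.39 + $17.02 + $113.40 = $401.05
Net pay = $3,474.03 − $401.05 = $3,072.98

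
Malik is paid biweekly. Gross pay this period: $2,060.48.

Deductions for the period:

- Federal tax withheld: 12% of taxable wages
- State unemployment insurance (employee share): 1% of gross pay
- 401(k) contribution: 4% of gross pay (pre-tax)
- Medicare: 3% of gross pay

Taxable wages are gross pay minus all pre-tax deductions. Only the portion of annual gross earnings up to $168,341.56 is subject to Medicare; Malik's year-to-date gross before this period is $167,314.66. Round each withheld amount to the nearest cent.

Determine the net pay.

401(k) contribution: $2,060.48 × 0.04 = $82.42
Taxable wages = $2,060.48 − $82.42 = $1,978.06
Federal tax withheld: $1,978.06 × 0.12 = $237.37
Medicare: only $168,341.56 − $167,314.66 = $1,026.90 of this check is subject → $1,026.90 × 0.03 = $30.81
State unemployment insurance (employee share): $2,060.48 × 0.01 = $20.60
Total deductions = $82.42 + $237.37 + $30.81 + $20.60 = $371.20
Net pay = $2,060.48 − $371.20 = $1,689.28

$1,689.28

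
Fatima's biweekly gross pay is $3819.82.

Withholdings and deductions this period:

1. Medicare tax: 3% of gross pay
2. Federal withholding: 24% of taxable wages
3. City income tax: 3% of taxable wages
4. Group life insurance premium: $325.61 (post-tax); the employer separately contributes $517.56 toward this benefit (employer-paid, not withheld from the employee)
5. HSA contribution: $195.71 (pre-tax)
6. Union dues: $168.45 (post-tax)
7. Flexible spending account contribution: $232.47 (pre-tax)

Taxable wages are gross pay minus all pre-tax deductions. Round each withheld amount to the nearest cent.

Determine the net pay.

HSA contribution: $195.71
Flexible spending account contribution: $232.47
Pre-tax total = $195.71 + $232.47 = $428.18
Taxable wages = $3819.82 − $428.18 = $3391.64
Federal withholding: $3391.64 × 0.24 = $813.99
City income tax: $3391.64 × 0.03 = $101.75
Medicare tax: $3819.82 × 0.03 = $114.59
Union dues: $168.45
Group life insurance premium: $325.61
(Employer's $517.56 toward group life insurance premium is not withheld from the employee.)
Total deductions = $195.71 + $232.47 + $813.99 + $101.75 + $114.59 + $168.45 + $325.61 = $1952.57
Net pay = $3819.82 − $1952.57 = $1867.25

$1867.25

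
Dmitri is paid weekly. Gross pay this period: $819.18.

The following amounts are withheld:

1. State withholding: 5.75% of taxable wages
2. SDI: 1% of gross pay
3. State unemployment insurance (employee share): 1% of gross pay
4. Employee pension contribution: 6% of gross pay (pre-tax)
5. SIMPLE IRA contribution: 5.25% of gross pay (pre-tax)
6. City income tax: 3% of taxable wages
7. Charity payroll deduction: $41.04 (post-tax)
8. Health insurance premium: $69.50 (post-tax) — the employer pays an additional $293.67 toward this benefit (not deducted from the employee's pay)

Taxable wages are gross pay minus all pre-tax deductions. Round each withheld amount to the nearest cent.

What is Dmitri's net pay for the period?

$536.49

Employee pension contribution: $819.18 × 0.06 = $49.15
SIMPLE IRA contribution: $819.18 × 0.0525 = $43.01
Pre-tax total = $49.15 + $43.01 = $92.16
Taxable wages = $819.18 − $92.16 = $727.02
State withholding: $727.02 × 0.0575 = $41.80
City income tax: $727.02 × 0.03 = $21.81
SDI: $819.18 × 0.01 = $8.19
State unemployment insurance (employee share): $819.18 × 0.01 = $8.19
Charity payroll deduction: $41.04
Health insurance premium: $69.50
(Employer's $293.67 toward health insurance premium is not withheld from the employee.)
Total deductions = $49.15 + $43.01 + $41.80 + $21.81 + $8.19 + $8.19 + $41.04 + $69.50 = $282.69
Net pay = $819.18 − $282.69 = $536.49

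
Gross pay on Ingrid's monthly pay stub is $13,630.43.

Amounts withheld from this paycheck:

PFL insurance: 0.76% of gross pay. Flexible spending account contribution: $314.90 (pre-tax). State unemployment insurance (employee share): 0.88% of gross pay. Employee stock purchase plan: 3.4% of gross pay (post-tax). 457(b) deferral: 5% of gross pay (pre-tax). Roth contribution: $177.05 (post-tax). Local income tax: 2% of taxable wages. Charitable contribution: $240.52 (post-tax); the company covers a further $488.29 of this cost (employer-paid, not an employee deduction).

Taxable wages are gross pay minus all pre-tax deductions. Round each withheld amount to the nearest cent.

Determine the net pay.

457(b) deferral: $13,630.43 × 0.05 = $681.52
Flexible spending account contribution: $314.90
Pre-tax total = $681.52 + $314.90 = $996.42
Taxable wages = $13,630.43 − $996.42 = $12,634.01
Local income tax: $12,634.01 × 0.02 = $252.68
State unemployment insurance (employee share): $13,630.43 × 0.0088 = $119.95
PFL insurance: $13,630.43 × 0.0076 = $103.59
Employee stock purchase plan: $13,630.43 × 0.034 = $463.43
Roth contribution: $177.05
Charitable contribution: $240.52
(Employer's $488.29 toward charitable contribution is not withheld from the employee.)
Total deductions = $681.52 + $314.90 + $252.68 + $119.95 + $103.59 + $463.43 + $177.05 + $240.52 = $2,353.64
Net pay = $13,630.43 − $2,353.64 = $11,276.79

$11,276.79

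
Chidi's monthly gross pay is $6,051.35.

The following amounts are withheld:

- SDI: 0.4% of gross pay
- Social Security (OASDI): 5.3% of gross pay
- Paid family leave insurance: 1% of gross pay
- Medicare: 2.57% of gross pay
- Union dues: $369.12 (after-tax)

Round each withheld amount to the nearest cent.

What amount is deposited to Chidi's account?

$5,121.27

Medicare: $6,051.35 × 0.0257 = $155.52
SDI: $6,051.35 × 0.004 = $24.21
Paid family leave insurance: $6,051.35 × 0.01 = $60.51
Social Security (OASDI): $6,051.35 × 0.053 = $320.72
Union dues: $369.12
Total deductions = $155.52 + $24.21 + $60.51 + $320.72 + $369.12 = $930.08
Net pay = $6,051.35 − $930.08 = $5,121.27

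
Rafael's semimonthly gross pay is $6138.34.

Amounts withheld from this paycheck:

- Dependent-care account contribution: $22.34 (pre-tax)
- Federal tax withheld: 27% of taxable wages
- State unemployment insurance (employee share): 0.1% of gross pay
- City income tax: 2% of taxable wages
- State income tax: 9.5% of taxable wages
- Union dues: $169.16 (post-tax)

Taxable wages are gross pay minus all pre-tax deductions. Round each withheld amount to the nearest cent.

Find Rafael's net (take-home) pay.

$3586.04

Dependent-care account contribution: $22.34
Taxable wages = $6138.34 − $22.34 = $6116.00
City income tax: $6116.00 × 0.02 = $122.32
Federal tax withheld: $6116.00 × 0.27 = $1651.32
State income tax: $6116.00 × 0.095 = $581.02
State unemployment insurance (employee share): $6138.34 × 0.001 = $6.14
Union dues: $169.16
Total deductions = $22.34 + $122.32 + $1651.32 + $581.02 + $6.14 + $169.16 = $2552.30
Net pay = $6138.34 − $2552.30 = $3586.04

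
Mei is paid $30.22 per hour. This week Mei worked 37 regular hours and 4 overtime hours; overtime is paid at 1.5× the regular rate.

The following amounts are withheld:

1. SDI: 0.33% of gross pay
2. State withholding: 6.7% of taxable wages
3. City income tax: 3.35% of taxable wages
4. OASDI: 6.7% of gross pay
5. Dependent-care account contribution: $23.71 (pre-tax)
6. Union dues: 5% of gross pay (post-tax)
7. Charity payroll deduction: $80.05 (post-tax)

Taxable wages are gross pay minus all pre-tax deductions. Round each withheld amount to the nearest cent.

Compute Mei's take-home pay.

Regular pay: 37 × $30.22 = $1,118.14
Overtime pay: 4 × $30.22 × 1.5 = $181.32
Gross pay = $1,118.14 + $181.32 = $1,299.46
Dependent-care account contribution: $23.71
Taxable wages = $1,299.46 − $23.71 = $1,275.75
State withholding: $1,275.75 × 0.067 = $85.48
City income tax: $1,275.75 × 0.0335 = $42.74
OASDI: $1,299.46 × 0.067 = $87.06
SDI: $1,299.46 × 0.0033 = $4.29
Union dues: $1,299.46 × 0.05 = $64.97
Charity payroll deduction: $80.05
Total deductions = $23.71 + $85.48 + $42.74 + $87.06 + $4.29 + $64.97 + $80.05 = $388.30
Net pay = $1,299.46 − $388.30 = $911.16

$911.16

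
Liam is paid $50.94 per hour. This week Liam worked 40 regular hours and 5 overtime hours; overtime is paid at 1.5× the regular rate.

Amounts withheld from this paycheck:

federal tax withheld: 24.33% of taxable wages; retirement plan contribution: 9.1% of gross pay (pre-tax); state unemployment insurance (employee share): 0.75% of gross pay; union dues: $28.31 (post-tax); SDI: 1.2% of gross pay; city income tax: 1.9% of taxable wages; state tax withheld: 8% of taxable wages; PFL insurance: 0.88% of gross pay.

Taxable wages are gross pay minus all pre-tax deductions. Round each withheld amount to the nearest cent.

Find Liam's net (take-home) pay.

$1349.79

Regular pay: 40 × $50.94 = $2037.60
Overtime pay: 5 × $50.94 × 1.5 = $382.05
Gross pay = $2037.60 + $382.05 = $2419.65
Retirement plan contribution: $2419.65 × 0.091 = $220.19
Taxable wages = $2419.65 − $220.19 = $2199.46
State tax withheld: $2199.46 × 0.08 = $175.96
Federal tax withheld: $2199.46 × 0.2433 = $535.13
City income tax: $2199.46 × 0.019 = $41.79
PFL insurance: $2419.65 × 0.0088 = $21.29
State unemployment insurance (employee share): $2419.65 × 0.0075 = $18.15
SDI: $2419.65 × 0.012 = $29.04
Union dues: $28.31
Total deductions = $220.19 + $175.96 + $535.13 + $41.79 + $21.29 + $18.15 + $29.04 + $28.31 = $1069.86
Net pay = $2419.65 − $1069.86 = $1349.79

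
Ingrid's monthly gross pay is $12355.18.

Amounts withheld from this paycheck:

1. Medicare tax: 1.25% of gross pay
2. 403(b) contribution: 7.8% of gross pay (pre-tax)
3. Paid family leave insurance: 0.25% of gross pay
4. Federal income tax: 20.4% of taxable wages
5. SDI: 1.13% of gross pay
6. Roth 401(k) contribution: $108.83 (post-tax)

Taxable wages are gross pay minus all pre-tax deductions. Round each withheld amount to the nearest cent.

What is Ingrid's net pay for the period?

$8633.85

403(b) contribution: $12355.18 × 0.078 = $963.70
Taxable wages = $12355.18 − $963.70 = $11391.48
Federal income tax: $11391.48 × 0.204 = $2323.86
Paid family leave insurance: $12355.18 × 0.0025 = $30.89
SDI: $12355.18 × 0.0113 = $139.61
Medicare tax: $12355.18 × 0.0125 = $154.44
Roth 401(k) contribution: $108.83
Total deductions = $963.70 + $2323.86 + $30.89 + $139.61 + $154.44 + $108.83 = $3721.33
Net pay = $12355.18 − $3721.33 = $8633.85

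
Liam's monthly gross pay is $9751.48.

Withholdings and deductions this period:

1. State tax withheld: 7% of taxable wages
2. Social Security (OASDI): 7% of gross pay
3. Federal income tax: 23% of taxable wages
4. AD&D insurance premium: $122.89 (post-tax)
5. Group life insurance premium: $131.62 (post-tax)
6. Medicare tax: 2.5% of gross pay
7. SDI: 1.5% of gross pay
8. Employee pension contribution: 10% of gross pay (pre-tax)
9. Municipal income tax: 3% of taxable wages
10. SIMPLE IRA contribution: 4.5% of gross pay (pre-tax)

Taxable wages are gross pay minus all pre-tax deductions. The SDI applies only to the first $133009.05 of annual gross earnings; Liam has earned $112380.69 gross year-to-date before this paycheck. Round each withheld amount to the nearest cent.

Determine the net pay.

$4258.95

Employee pension contribution: $9751.48 × 0.1 = $975.15
SIMPLE IRA contribution: $9751.48 × 0.045 = $438.82
Pre-tax total = $975.15 + $438.82 = $1413.97
Taxable wages = $9751.48 − $1413.97 = $8337.51
State tax withheld: $8337.51 × 0.07 = $583.63
Federal income tax: $8337.51 × 0.23 = $1917.63
Municipal income tax: $8337.51 × 0.03 = $250.13
Medicare tax: $9751.48 × 0.025 = $243.79
SDI: cap not yet reached, full $9751.48 is subject → $9751.48 × 0.015 = $146.27
Social Security (OASDI): $9751.48 × 0.07 = $682.60
Group life insurance premium: $131.62
AD&D insurance premium: $122.89
Total deductions = $975.15 + $438.82 + $583.63 + $1917.63 + $250.13 + $243.79 + $146.27 + $682.60 + $131.62 + $122.89 = $5492.53
Net pay = $9751.48 − $5492.53 = $4258.95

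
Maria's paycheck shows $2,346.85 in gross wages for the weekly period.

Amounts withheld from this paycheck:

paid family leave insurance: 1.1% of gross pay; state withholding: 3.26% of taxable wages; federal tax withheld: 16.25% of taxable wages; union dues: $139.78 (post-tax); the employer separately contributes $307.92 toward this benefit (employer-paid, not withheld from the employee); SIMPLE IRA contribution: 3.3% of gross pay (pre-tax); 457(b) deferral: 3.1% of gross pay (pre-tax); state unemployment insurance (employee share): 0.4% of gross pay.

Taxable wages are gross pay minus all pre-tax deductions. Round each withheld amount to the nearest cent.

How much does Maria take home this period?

$1,593.09

457(b) deferral: $2,346.85 × 0.031 = $72.75
SIMPLE IRA contribution: $2,346.85 × 0.033 = $77.45
Pre-tax total = $72.75 + $77.45 = $150.20
Taxable wages = $2,346.85 − $150.20 = $2,196.65
State withholding: $2,196.65 × 0.0326 = $71.61
Federal tax withheld: $2,196.65 × 0.1625 = $356.96
State unemployment insurance (employee share): $2,346.85 × 0.004 = $9.39
Paid family leave insurance: $2,346.85 × 0.011 = $25.82
Union dues: $139.78
(Employer's $307.92 toward union dues is not withheld from the employee.)
Total deductions = $72.75 + $77.45 + $71.61 + $356.96 + $9.39 + $25.82 + $139.78 = $753.76
Net pay = $2,346.85 − $753.76 = $1,593.09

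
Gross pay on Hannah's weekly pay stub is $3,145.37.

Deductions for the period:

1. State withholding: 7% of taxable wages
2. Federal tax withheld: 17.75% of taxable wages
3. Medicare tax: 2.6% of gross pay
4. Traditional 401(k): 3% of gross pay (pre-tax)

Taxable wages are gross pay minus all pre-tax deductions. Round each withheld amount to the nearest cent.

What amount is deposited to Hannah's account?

Traditional 401(k): $3,145.37 × 0.03 = $94.36
Taxable wages = $3,145.37 − $94.36 = $3,051.01
State withholding: $3,051.01 × 0.07 = $213.57
Federal tax withheld: $3,051.01 × 0.1775 = $541.55
Medicare tax: $3,145.37 × 0.026 = $81.78
Total deductions = $94.36 + $213.57 + $541.55 + $81.78 = $931.26
Net pay = $3,145.37 − $931.26 = $2,214.11

$2,214.11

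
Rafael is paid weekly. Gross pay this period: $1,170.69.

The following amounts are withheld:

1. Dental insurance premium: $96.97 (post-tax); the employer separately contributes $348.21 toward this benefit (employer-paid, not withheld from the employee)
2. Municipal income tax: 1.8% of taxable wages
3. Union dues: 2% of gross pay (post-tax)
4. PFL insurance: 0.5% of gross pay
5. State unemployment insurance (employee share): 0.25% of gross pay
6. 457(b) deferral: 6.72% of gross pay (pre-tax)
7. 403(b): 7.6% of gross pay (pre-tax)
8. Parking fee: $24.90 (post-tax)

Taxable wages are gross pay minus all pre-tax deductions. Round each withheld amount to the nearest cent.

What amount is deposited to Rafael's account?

457(b) deferral: $1,170.69 × 0.0672 = $78.67
403(b): $1,170.69 × 0.076 = $88.97
Pre-tax total = $78.67 + $88.97 = $167.64
Taxable wages = $1,170.69 − $167.64 = $1,003.05
Municipal income tax: $1,003.05 × 0.018 = $18.05
PFL insurance: $1,170.69 × 0.005 = $5.85
State unemployment insurance (employee share): $1,170.69 × 0.0025 = $2.93
Dental insurance premium: $96.97
Union dues: $1,170.69 × 0.02 = $23.41
Parking fee: $24.90
(Employer's $348.21 toward dental insurance premium is not withheld from the employee.)
Total deductions = $78.67 + $88.97 + $18.05 + $5.85 + $2.93 + $96.97 + $23.41 + $24.90 = $339.75
Net pay = $1,170.69 − $339.75 = $830.94

$830.94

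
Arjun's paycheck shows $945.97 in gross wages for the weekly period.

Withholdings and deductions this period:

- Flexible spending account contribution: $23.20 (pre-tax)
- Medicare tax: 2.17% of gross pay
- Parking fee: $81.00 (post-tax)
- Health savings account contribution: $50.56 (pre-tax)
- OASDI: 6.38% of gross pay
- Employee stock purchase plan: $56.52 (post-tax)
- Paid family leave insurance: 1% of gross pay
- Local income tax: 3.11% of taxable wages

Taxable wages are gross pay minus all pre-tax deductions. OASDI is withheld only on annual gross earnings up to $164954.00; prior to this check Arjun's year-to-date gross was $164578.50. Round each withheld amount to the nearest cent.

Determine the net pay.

$653.61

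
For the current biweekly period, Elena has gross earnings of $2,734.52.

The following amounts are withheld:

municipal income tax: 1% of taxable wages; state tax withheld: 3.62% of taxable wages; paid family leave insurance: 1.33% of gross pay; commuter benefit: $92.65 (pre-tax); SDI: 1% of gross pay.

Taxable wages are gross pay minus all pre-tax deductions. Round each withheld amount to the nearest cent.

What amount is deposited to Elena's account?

$2,456.09

Commuter benefit: $92.65
Taxable wages = $2,734.52 − $92.65 = $2,641.87
State tax withheld: $2,641.87 × 0.0362 = $95.64
Municipal income tax: $2,641.87 × 0.01 = $26.42
Paid family leave insurance: $2,734.52 × 0.0133 = $36.37
SDI: $2,734.52 × 0.01 = $27.35
Total deductions = $92.65 + $95.64 + $26.42 + $36.37 + $27.35 = $278.43
Net pay = $2,734.52 − $278.43 = $2,456.09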